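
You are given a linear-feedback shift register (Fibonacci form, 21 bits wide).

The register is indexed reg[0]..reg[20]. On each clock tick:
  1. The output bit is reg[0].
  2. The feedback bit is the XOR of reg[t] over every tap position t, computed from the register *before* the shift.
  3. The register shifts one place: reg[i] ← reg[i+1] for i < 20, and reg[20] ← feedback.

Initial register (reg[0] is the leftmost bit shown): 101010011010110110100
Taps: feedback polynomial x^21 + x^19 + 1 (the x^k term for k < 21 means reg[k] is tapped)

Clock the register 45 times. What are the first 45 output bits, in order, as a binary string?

101010011010110110100100010110111000111010000

k : reg_k → out_k, fb_k
0: 101010011010110110100 → 1, fb=1
1: 010100110101101101001 → 0, fb=0
2: 101001101011011010010 → 1, fb=0
3: 010011010110110100100 → 0, fb=0
4: 100110101101101001000 → 1, fb=1
5: 001101011011010010001 → 0, fb=0
6: 011010110110100100010 → 0, fb=1
7: 110101101101001000101 → 1, fb=1
8: 101011011010010001011 → 1, fb=0
9: 010110110100100010110 → 0, fb=1
10: 101101101001000101101 → 1, fb=1
11: 011011010010001011011 → 0, fb=1
12: 110110100100010110111 → 1, fb=0
13: 101101001000101101110 → 1, fb=0
14: 011010010001011011100 → 0, fb=0
15: 110100100010110111000 → 1, fb=1
16: 101001000101101110001 → 1, fb=1
17: 010010001011011100011 → 0, fb=1
18: 100100010110111000111 → 1, fb=0
19: 001000101101110001110 → 0, fb=1
20: 010001011011100011101 → 0, fb=0
21: 100010110111000111010 → 1, fb=0
22: 000101101110001110100 → 0, fb=0
23: 001011011100011101000 → 0, fb=0
24: 010110111000111010000 → 0, fb=0
25: 101101110001110100000 → 1, fb=1
26: 011011100011101000001 → 0, fb=0
27: 110111000111010000010 → 1, fb=0
28: 101110001110100000100 → 1, fb=1
29: 011100011101000001001 → 0, fb=0
30: 111000111010000010010 → 1, fb=0
31: 110001110100000100100 → 1, fb=1
32: 100011101000001001001 → 1, fb=1
33: 000111010000010010011 → 0, fb=1
34: 001110100000100100111 → 0, fb=1
35: 011101000001001001111 → 0, fb=1
36: 111010000010010011111 → 1, fb=0
37: 110100000100100111110 → 1, fb=0
38: 101000001001001111100 → 1, fb=1
39: 010000010010011111001 → 0, fb=0
40: 100000100100111110010 → 1, fb=0
41: 000001001001111100100 → 0, fb=0
42: 000010010011111001000 → 0, fb=0
43: 000100100111110010000 → 0, fb=0
44: 001001001111100100000 → 0, fb=0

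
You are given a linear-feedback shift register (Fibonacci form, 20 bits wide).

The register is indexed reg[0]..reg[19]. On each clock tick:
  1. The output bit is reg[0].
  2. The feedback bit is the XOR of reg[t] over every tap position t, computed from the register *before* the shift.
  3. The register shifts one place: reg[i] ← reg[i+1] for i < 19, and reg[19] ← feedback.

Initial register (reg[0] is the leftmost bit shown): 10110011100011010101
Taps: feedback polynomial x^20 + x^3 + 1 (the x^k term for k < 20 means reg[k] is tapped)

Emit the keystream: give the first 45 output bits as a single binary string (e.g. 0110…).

tick  register→output (feedback)
  0  10110011100011010101→1 (0)
  1  01100111000110101010→0 (0)
  2  11001110001101010100→1 (1)
  3  10011100011010101001→1 (0)
  4  00111000110101010010→0 (1)
  5  01110001101010100101→0 (1)
  6  11100011010101001011→1 (1)
  7  11000110101010010111→1 (1)
  8  10001101010100101111→1 (1)
  9  00011010101001011111→0 (1)
 10  00110101010010111111→0 (1)
 11  01101010100101111111→0 (0)
 12  11010101001011111110→1 (0)
 13  10101010010111111100→1 (1)
 14  01010100101111111001→0 (1)
 15  10101001011111110011→1 (1)
 16  01010010111111100111→0 (1)
 17  10100101111111001111→1 (1)
 18  01001011111110011111→0 (0)
 19  10010111111100111110→1 (0)
 20  00101111111001111100→0 (0)
 21  01011111110011111000→0 (1)
 22  10111111100111110001→1 (0)
 23  01111111001111100010→0 (1)
 24  11111110011111000101→1 (0)
 25  11111100111110001010→1 (0)
 26  11111001111100010100→1 (0)
 27  11110011111000101000→1 (0)
 28  11100111110001010000→1 (1)
 29  11001111100010100001→1 (1)
 30  10011111000101000011→1 (0)
 31  00111110001010000110→0 (1)
 32  01111100010100001101→0 (1)
 33  11111000101000011011→1 (0)
 34  11110001010000110110→1 (0)
 35  11100010100001101100→1 (1)
 36  11000101000011011001→1 (1)
 37  10001010000110110011→1 (1)
 38  00010100001101100111→0 (1)
 39  00101000011011001111→0 (0)
 40  01010000110110011110→0 (1)
 41  10100001101100111101→1 (1)
 42  01000011011001111011→0 (0)
 43  10000110110011110110→1 (1)
 44  00001101100111101101→0 (0)

101100111000110101010010111111100111110001010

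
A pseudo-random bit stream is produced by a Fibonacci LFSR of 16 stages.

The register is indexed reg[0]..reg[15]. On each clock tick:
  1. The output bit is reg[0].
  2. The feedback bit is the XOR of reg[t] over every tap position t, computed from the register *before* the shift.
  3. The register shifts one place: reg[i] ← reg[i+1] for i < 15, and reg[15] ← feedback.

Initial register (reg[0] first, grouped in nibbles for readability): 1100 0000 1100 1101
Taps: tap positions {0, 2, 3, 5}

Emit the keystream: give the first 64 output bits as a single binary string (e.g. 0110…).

1100000011001101110111000010111111001000000101111010101000000001

step | reg (before) | out | fb
   0 | 1100000011001101 | 1 | 1
   1 | 1000000110011011 | 1 | 1
   2 | 0000001100110111 | 0 | 0
   3 | 0000011001101110 | 0 | 1
   4 | 0000110011011101 | 0 | 1
   5 | 0001100110111011 | 0 | 1
   6 | 0011001101110111 | 0 | 0
   7 | 0110011011101110 | 0 | 0
   8 | 1100110111011100 | 1 | 0
   9 | 1001101110111000 | 1 | 0
  10 | 0011011101110000 | 0 | 1
  11 | 0110111011100001 | 0 | 0
  12 | 1101110111000010 | 1 | 1
  13 | 1011101110000101 | 1 | 1
  14 | 0111011100001011 | 0 | 1
  15 | 1110111000010111 | 1 | 1
  16 | 1101110000101111 | 1 | 1
  17 | 1011100001011111 | 1 | 1
  18 | 0111000010111111 | 0 | 0
  19 | 1110000101111110 | 1 | 0
  20 | 1100001011111100 | 1 | 1
  21 | 1000010111111001 | 1 | 0
  22 | 0000101111110010 | 0 | 0
  23 | 0001011111100100 | 0 | 0
  24 | 0010111111001000 | 0 | 0
  25 | 0101111110010000 | 0 | 0
  26 | 1011111100100000 | 1 | 0
  27 | 0111111001000000 | 0 | 1
  28 | 1111110010000001 | 1 | 0
  29 | 1111100100000010 | 1 | 1
  30 | 1111001000000101 | 1 | 1
  31 | 1110010000001011 | 1 | 1
  32 | 1100100000010111 | 1 | 1
  33 | 1001000000101111 | 1 | 0
  34 | 0010000001011110 | 0 | 1
  35 | 0100000010111101 | 0 | 0
  36 | 1000000101111010 | 1 | 1
  37 | 0000001011110101 | 0 | 0
  38 | 0000010111101010 | 0 | 1
  39 | 0000101111010101 | 0 | 0
  40 | 0001011110101010 | 0 | 0
  41 | 0010111101010100 | 0 | 0
  42 | 0101111010101000 | 0 | 0
  43 | 1011110101010000 | 1 | 0
  44 | 0111101010100000 | 0 | 0
  45 | 1111010101000000 | 1 | 0
  46 | 1110101010000000 | 1 | 0
  47 | 1101010100000000 | 1 | 1
  48 | 1010101000000001 | 1 | 0
  49 | 0101010000000010 | 0 | 0
  50 | 1010100000000100 | 1 | 0
  51 | 0101000000001000 | 0 | 1
  52 | 1010000000010001 | 1 | 0
  53 | 0100000000100010 | 0 | 0
  54 | 1000000001000100 | 1 | 1
  55 | 0000000010001001 | 0 | 0
  56 | 0000000100010010 | 0 | 0
  57 | 0000001000100100 | 0 | 0
  58 | 0000010001001000 | 0 | 1
  59 | 0000100010010001 | 0 | 0
  60 | 0001000100100010 | 0 | 1
  61 | 0010001001000101 | 0 | 1
  62 | 0100010010001011 | 0 | 1
  63 | 1000100100010111 | 1 | 1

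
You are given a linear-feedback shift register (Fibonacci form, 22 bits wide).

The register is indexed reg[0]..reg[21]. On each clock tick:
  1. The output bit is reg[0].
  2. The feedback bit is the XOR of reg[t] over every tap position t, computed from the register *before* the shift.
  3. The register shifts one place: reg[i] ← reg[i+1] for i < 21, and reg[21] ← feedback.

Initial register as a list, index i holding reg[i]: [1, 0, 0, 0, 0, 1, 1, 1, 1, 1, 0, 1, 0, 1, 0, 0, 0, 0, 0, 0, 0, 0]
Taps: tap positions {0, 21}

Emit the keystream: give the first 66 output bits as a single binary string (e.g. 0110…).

k : reg_k → out_k, fb_k
0: 1000011111010100000000 → 1, fb=1
1: 0000111110101000000001 → 0, fb=1
2: 0001111101010000000011 → 0, fb=1
3: 0011111010100000000111 → 0, fb=1
4: 0111110101000000001111 → 0, fb=1
5: 1111101010000000011111 → 1, fb=0
6: 1111010100000000111110 → 1, fb=1
7: 1110101000000001111101 → 1, fb=0
8: 1101010000000011111010 → 1, fb=1
9: 1010100000000111110101 → 1, fb=0
10: 0101000000001111101010 → 0, fb=0
11: 1010000000011111010100 → 1, fb=1
12: 0100000000111110101001 → 0, fb=1
13: 1000000001111101010011 → 1, fb=0
14: 0000000011111010100110 → 0, fb=0
15: 0000000111110101001100 → 0, fb=0
16: 0000001111101010011000 → 0, fb=0
17: 0000011111010100110000 → 0, fb=0
18: 0000111110101001100000 → 0, fb=0
19: 0001111101010011000000 → 0, fb=0
20: 0011111010100110000000 → 0, fb=0
21: 0111110101001100000000 → 0, fb=0
22: 1111101010011000000000 → 1, fb=1
23: 1111010100110000000001 → 1, fb=0
24: 1110101001100000000010 → 1, fb=1
25: 1101010011000000000101 → 1, fb=0
26: 1010100110000000001010 → 1, fb=1
27: 0101001100000000010101 → 0, fb=1
28: 1010011000000000101011 → 1, fb=0
29: 0100110000000001010110 → 0, fb=0
30: 1001100000000010101100 → 1, fb=1
31: 0011000000000101011001 → 0, fb=1
32: 0110000000001010110011 → 0, fb=1
33: 1100000000010101100111 → 1, fb=0
34: 1000000000101011001110 → 1, fb=1
35: 0000000001010110011101 → 0, fb=1
36: 0000000010101100111011 → 0, fb=1
37: 0000000101011001110111 → 0, fb=1
38: 0000001010110011101111 → 0, fb=1
39: 0000010101100111011111 → 0, fb=1
40: 0000101011001110111111 → 0, fb=1
41: 0001010110011101111111 → 0, fb=1
42: 0010101100111011111111 → 0, fb=1
43: 0101011001110111111111 → 0, fb=1
44: 1010110011101111111111 → 1, fb=0
45: 0101100111011111111110 → 0, fb=0
46: 1011001110111111111100 → 1, fb=1
47: 0110011101111111111001 → 0, fb=1
48: 1100111011111111110011 → 1, fb=0
49: 1001110111111111100110 → 1, fb=1
50: 0011101111111111001101 → 0, fb=1
51: 0111011111111110011011 → 0, fb=1
52: 1110111111111100110111 → 1, fb=0
53: 1101111111111001101110 → 1, fb=1
54: 1011111111110011011101 → 1, fb=0
55: 0111111111100110111010 → 0, fb=0
56: 1111111111001101110100 → 1, fb=1
57: 1111111110011011101001 → 1, fb=0
58: 1111111100110111010010 → 1, fb=1
59: 1111111001101110100101 → 1, fb=0
60: 1111110011011101001010 → 1, fb=1
61: 1111100110111010010101 → 1, fb=0
62: 1111001101110100101010 → 1, fb=1
63: 1110011011101001010101 → 1, fb=0
64: 1100110111010010101010 → 1, fb=1
65: 1001101110100101010101 → 1, fb=0

100001111101010000000011111010100110000000001010110011101111111111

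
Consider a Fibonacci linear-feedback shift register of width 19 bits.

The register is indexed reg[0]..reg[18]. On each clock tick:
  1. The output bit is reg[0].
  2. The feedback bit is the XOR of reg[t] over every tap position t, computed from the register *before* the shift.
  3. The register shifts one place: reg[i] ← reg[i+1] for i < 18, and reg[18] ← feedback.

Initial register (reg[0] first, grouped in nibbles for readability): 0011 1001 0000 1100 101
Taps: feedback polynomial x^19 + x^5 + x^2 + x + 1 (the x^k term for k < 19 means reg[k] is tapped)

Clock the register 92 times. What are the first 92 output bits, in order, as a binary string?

k : reg_k → out_k, fb_k
0: 0011100100001100101 → 0, fb=1
1: 0111001000011001011 → 0, fb=0
2: 1110010000110010110 → 1, fb=0
3: 1100100001100101100 → 1, fb=0
4: 1001000011001011000 → 1, fb=1
5: 0010000110010110001 → 0, fb=1
6: 0100001100101100011 → 0, fb=1
7: 1000011001011000111 → 1, fb=0
8: 0000110010110001110 → 0, fb=1
9: 0001100101100011101 → 0, fb=0
10: 0011001011000111010 → 0, fb=1
11: 0110010110001110101 → 0, fb=1
12: 1100101100011101011 → 1, fb=0
13: 1001011000111010110 → 1, fb=0
14: 0010110001110101100 → 0, fb=0
15: 0101100011101011000 → 0, fb=1
16: 1011000111010110001 → 1, fb=0
17: 0110001110101100010 → 0, fb=0
18: 1100011101011000100 → 1, fb=1
19: 1000111010110001001 → 1, fb=0
20: 0001110101100010010 → 0, fb=1
21: 0011101011000100101 → 0, fb=1
22: 0111010110001001011 → 0, fb=1
23: 1110101100010010111 → 1, fb=1
24: 1101011000100101111 → 1, fb=1
25: 1010110001001011111 → 1, fb=1
26: 0101100010010111111 → 0, fb=1
27: 1011000100101111111 → 1, fb=0
28: 0110001001011111110 → 0, fb=0
29: 1100010010111111100 → 1, fb=1
30: 1000100101111111001 → 1, fb=1
31: 0001001011111110011 → 0, fb=0
32: 0010010111111100110 → 0, fb=0
33: 0100101111111001100 → 0, fb=1
34: 1001011111110011001 → 1, fb=0
35: 0010111111100110010 → 0, fb=0
36: 0101111111001100100 → 0, fb=0
37: 1011111110011001000 → 1, fb=1
38: 0111111100110010001 → 0, fb=1
39: 1111111001100100011 → 1, fb=0
40: 1111110011001000110 → 1, fb=0
41: 1111100110010001100 → 1, fb=1
42: 1111001100100011001 → 1, fb=1
43: 1110011001000110011 → 1, fb=0
44: 1100110010001100110 → 1, fb=1
45: 1001100100011001101 → 1, fb=1
46: 0011001000110011011 → 0, fb=1
47: 0110010001100110111 → 0, fb=1
48: 1100100011001101111 → 1, fb=0
49: 1001000110011011110 → 1, fb=1
50: 0010001100110111101 → 0, fb=1
51: 0100011001101111011 → 0, fb=0
52: 1000110011011110110 → 1, fb=0
53: 0001100110111101100 → 0, fb=0
54: 0011001101111011000 → 0, fb=1
55: 0110011011110110001 → 0, fb=1
56: 1100110111101100011 → 1, fb=1
57: 1001101111011000111 → 1, fb=1
58: 0011011110110001111 → 0, fb=0
59: 0110111101100011110 → 0, fb=1
60: 1101111011000111101 → 1, fb=1
61: 1011110110001111011 → 1, fb=1
62: 0111101100011110111 → 0, fb=0
63: 1111011000111101110 → 1, fb=0
64: 1110110001111011100 → 1, fb=0
65: 1101100011110111000 → 1, fb=0
66: 1011000111101110000 → 1, fb=0
67: 0110001111011100000 → 0, fb=0
68: 1100011110111000000 → 1, fb=1
69: 1000111101110000001 → 1, fb=0
70: 0001111011100000010 → 0, fb=1
71: 0011110111000000101 → 0, fb=0
72: 0111101110000001010 → 0, fb=0
73: 1111011100000010100 → 1, fb=0
74: 1110111000000101000 → 1, fb=0
75: 1101110000001010000 → 1, fb=1
76: 1011100000010100001 → 1, fb=0
77: 0111000000101000010 → 0, fb=0
78: 1110000001010000100 → 1, fb=1
79: 1100000010100001001 → 1, fb=0
80: 1000000101000010010 → 1, fb=1
81: 0000001010000100101 → 0, fb=0
82: 0000010100001001010 → 0, fb=1
83: 0000101000010010101 → 0, fb=0
84: 0001010000100101010 → 0, fb=1
85: 0010100001001010101 → 0, fb=1
86: 0101000010010101011 → 0, fb=1
87: 1010000100101010111 → 1, fb=0
88: 0100001001010101110 → 0, fb=1
89: 1000010010101011101 → 1, fb=0
90: 0000100101010111010 → 0, fb=0
91: 0001001010101110100 → 0, fb=0

00111001000011001011000111010110001001011111110011001000110011011110110001111011100000010100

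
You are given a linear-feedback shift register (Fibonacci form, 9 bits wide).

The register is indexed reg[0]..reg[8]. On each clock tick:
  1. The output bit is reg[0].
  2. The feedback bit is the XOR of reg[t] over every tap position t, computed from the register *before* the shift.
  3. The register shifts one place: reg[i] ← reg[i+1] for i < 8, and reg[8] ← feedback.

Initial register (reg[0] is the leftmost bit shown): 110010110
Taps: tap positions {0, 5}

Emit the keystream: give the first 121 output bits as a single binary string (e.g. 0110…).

tick  register→output (feedback)
  0  110010110→1 (1)
  1  100101101→1 (0)
  2  001011010→0 (1)
  3  010110101→0 (0)
  4  101101010→1 (0)
  5  011010100→0 (0)
  6  110101000→1 (0)
  7  101010000→1 (1)
  8  010100001→0 (0)
  9  101000010→1 (1)
 10  010000101→0 (0)
 11  100001010→1 (0)
 12  000010100→0 (0)
 13  000101000→0 (1)
 14  001010001→0 (0)
 15  010100010→0 (0)
 16  101000100→1 (1)
 17  010001001→0 (1)
 18  100010011→1 (1)
 19  000100111→0 (0)
 20  001001110→0 (1)
 21  010011101→0 (1)
 22  100111011→1 (0)
 23  001110110→0 (0)
 24  011101100→0 (1)
 25  111011001→1 (0)
 26  110110010→1 (1)
 27  101100101→1 (1)
 28  011001011→0 (1)
 29  110010111→1 (1)
 30  100101111→1 (0)
 31  001011110→0 (1)
 32  010111101→0 (1)
 33  101111011→1 (0)
 34  011110110→0 (0)
 35  111101100→1 (0)
 36  111011000→1 (0)
 37  110110000→1 (1)
 38  101100001→1 (1)
 39  011000011→0 (0)
 40  110000110→1 (1)
 41  100001101→1 (0)
 42  000011010→0 (1)
 43  000110101→0 (0)
 44  001101010→0 (1)
 45  011010101→0 (0)
 46  110101010→1 (0)
 47  101010100→1 (1)
 48  010101001→0 (1)
 49  101010011→1 (1)
 50  010100111→0 (0)
 51  101001110→1 (0)
 52  010011100→0 (1)
 53  100111001→1 (0)
 54  001110010→0 (0)
 55  011100100→0 (0)
 56  111001000→1 (0)
 57  110010000→1 (1)
 58  100100001→1 (1)
 59  001000011→0 (0)
 60  010000110→0 (0)
 61  100001100→1 (0)
 62  000011000→0 (1)
 63  000110001→0 (0)
 64  001100010→0 (0)
 65  011000100→0 (0)
 66  110001000→1 (0)
 67  100010000→1 (1)
 68  000100001→0 (0)
 69  001000010→0 (0)
 70  010000100→0 (0)
 71  100001000→1 (0)
 72  000010000→0 (0)
 73  000100000→0 (0)
 74  001000000→0 (0)
 75  010000000→0 (0)
 76  100000000→1 (1)
 77  000000001→0 (0)
 78  000000010→0 (0)
 79  000000100→0 (0)
 80  000001000→0 (1)
 81  000010001→0 (0)
 82  000100010→0 (0)
 83  001000100→0 (0)
 84  010001000→0 (1)
 85  100010001→1 (1)
 86  000100011→0 (0)
 87  001000110→0 (0)
 88  010001100→0 (1)
 89  100011001→1 (0)
 90  000110010→0 (0)
 91  001100100→0 (0)
 92  011001000→0 (1)
 93  110010001→1 (1)
 94  100100011→1 (1)
 95  001000111→0 (0)
 96  010001110→0 (1)
 97  100011101→1 (0)
 98  000111010→0 (1)
 99  001110101→0 (0)
100  011101010→0 (1)
101  111010101→1 (1)
102  110101011→1 (0)
103  101010110→1 (1)
104  010101101→0 (1)
105  101011011→1 (0)
106  010110110→0 (0)
107  101101100→1 (0)
108  011011000→0 (1)
109  110110001→1 (1)
110  101100011→1 (1)
111  011000111→0 (0)
112  110001110→1 (0)
113  100011100→1 (0)
114  000111000→0 (1)
115  001110001→0 (0)
116  011100010→0 (0)
117  111000100→1 (1)
118  110001001→1 (0)
119  100010010→1 (1)
120  000100101→0 (0)

1100101101010000101000100111011001011110110000110101010011100100001100010000100000000100010001100100011101010110110001110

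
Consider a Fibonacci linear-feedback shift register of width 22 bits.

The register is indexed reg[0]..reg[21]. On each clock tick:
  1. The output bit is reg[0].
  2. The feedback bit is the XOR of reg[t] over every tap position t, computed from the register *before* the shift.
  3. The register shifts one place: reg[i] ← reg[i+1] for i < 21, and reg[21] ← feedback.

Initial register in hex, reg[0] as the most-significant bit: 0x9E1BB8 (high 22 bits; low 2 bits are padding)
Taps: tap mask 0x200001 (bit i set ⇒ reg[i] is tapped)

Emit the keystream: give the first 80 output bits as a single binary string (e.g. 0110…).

tick  register→output (feedback)
  0  1001111000011011101110→1 (1)
  1  0011110000110111011101→0 (1)
  2  0111100001101110111011→0 (1)
  3  1111000011011101110111→1 (0)
  4  1110000110111011101110→1 (1)
  5  1100001101110111011101→1 (0)
  6  1000011011101110111010→1 (1)
  7  0000110111011101110101→0 (1)
  8  0001101110111011101011→0 (1)
  9  0011011101110111010111→0 (1)
 10  0110111011101110101111→0 (1)
 11  1101110111011101011111→1 (0)
 12  1011101110111010111110→1 (1)
 13  0111011101110101111101→0 (1)
 14  1110111011101011111011→1 (0)
 15  1101110111010111110110→1 (1)
 16  1011101110101111101101→1 (0)
 17  0111011101011111011010→0 (0)
 18  1110111010111110110100→1 (1)
 19  1101110101111101101001→1 (0)
 20  1011101011111011010010→1 (1)
 21  0111010111110110100101→0 (1)
 22  1110101111101101001011→1 (0)
 23  1101011111011010010110→1 (1)
 24  1010111110110100101101→1 (0)
 25  0101111101101001011010→0 (0)
 26  1011111011010010110100→1 (1)
 27  0111110110100101101001→0 (1)
 28  1111101101001011010011→1 (0)
 29  1111011010010110100110→1 (1)
 30  1110110100101101001101→1 (0)
 31  1101101001011010011010→1 (1)
 32  1011010010110100110101→1 (0)
 33  0110100101101001101010→0 (0)
 34  1101001011010011010100→1 (1)
 35  1010010110100110101001→1 (0)
 36  0100101101001101010010→0 (0)
 37  1001011010011010100100→1 (1)
 38  0010110100110101001001→0 (1)
 39  0101101001101010010011→0 (1)
 40  1011010011010100100111→1 (0)
 41  0110100110101001001110→0 (0)
 42  1101001101010010011100→1 (1)
 43  1010011010100100111001→1 (0)
 44  0100110101001001110010→0 (0)
 45  1001101010010011100100→1 (1)
 46  0011010100100111001001→0 (1)
 47  0110101001001110010011→0 (1)
 48  1101010010011100100111→1 (0)
 49  1010100100111001001110→1 (1)
 50  0101001001110010011101→0 (1)
 51  1010010011100100111011→1 (0)
 52  0100100111001001110110→0 (0)
 53  1001001110010011101100→1 (1)
 54  0010011100100111011001→0 (1)
 55  0100111001001110110011→0 (1)
 56  1001110010011101100111→1 (0)
 57  0011100100111011001110→0 (0)
 58  0111001001110110011100→0 (0)
 59  1110010011101100111000→1 (1)
 60  1100100111011001110001→1 (0)
 61  1001001110110011100010→1 (1)
 62  0010011101100111000101→0 (1)
 63  0100111011001110001011→0 (1)
 64  1001110110011100010111→1 (0)
 65  0011101100111000101110→0 (0)
 66  0111011001110001011100→0 (0)
 67  1110110011100010111000→1 (1)
 68  1101100111000101110001→1 (0)
 69  1011001110001011100010→1 (1)
 70  0110011100010111000101→0 (1)
 71  1100111000101110001011→1 (0)
 72  1001110001011100010110→1 (1)
 73  0011100010111000101101→0 (1)
 74  0111000101110001011011→0 (1)
 75  1110001011100010110111→1 (0)
 76  1100010111000101101110→1 (1)
 77  1000101110001011011101→1 (0)
 78  0001011100010110111010→0 (0)
 79  0010111000101101110100→0 (0)

10011110000110111011101110101111101101001011010011010100100111001001110110011100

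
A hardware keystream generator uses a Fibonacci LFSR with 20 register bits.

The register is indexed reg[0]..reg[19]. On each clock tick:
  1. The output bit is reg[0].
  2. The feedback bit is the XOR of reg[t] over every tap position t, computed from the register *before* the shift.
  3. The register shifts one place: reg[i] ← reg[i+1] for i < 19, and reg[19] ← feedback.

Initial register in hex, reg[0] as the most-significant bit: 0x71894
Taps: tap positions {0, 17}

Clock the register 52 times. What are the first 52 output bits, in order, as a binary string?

0111000110001001010011101100000010000100011000000000

step | reg (before) | out | fb
   0 | 01110001100010010100 | 0 | 1
   1 | 11100011000100101001 | 1 | 1
   2 | 11000110001001010011 | 1 | 1
   3 | 10001100010010100111 | 1 | 0
   4 | 00011000100101001110 | 0 | 1
   5 | 00110001001010011101 | 0 | 1
   6 | 01100010010100111011 | 0 | 0
   7 | 11000100101001110110 | 1 | 0
   8 | 10001001010011101100 | 1 | 0
   9 | 00010010100111011000 | 0 | 0
  10 | 00100101001110110000 | 0 | 0
  11 | 01001010011101100000 | 0 | 0
  12 | 10010100111011000000 | 1 | 1
  13 | 00101001110110000001 | 0 | 0
  14 | 01010011101100000010 | 0 | 0
  15 | 10100111011000000100 | 1 | 0
  16 | 01001110110000001000 | 0 | 0
  17 | 10011101100000010000 | 1 | 1
  18 | 00111011000000100001 | 0 | 0
  19 | 01110110000001000010 | 0 | 0
  20 | 11101100000010000100 | 1 | 0
  21 | 11011000000100001000 | 1 | 1
  22 | 10110000001000010001 | 1 | 1
  23 | 01100000010000100011 | 0 | 0
  24 | 11000000100001000110 | 1 | 0
  25 | 10000001000010001100 | 1 | 0
  26 | 00000010000100011000 | 0 | 0
  27 | 00000100001000110000 | 0 | 0
  28 | 00001000010001100000 | 0 | 0
  29 | 00010000100011000000 | 0 | 0
  30 | 00100001000110000000 | 0 | 0
  31 | 01000010001100000000 | 0 | 0
  32 | 10000100011000000000 | 1 | 1
  33 | 00001000110000000001 | 0 | 0
  34 | 00010001100000000010 | 0 | 0
  35 | 00100011000000000100 | 0 | 1
  36 | 01000110000000001001 | 0 | 0
  37 | 10001100000000010010 | 1 | 1
  38 | 00011000000000100101 | 0 | 1
  39 | 00110000000001001011 | 0 | 0
  40 | 01100000000010010110 | 0 | 1
  41 | 11000000000100101101 | 1 | 0
  42 | 10000000001001011010 | 1 | 1
  43 | 00000000010010110101 | 0 | 1
  44 | 00000000100101101011 | 0 | 0
  45 | 00000001001011010110 | 0 | 1
  46 | 00000010010110101101 | 0 | 1
  47 | 00000100101101011011 | 0 | 0
  48 | 00001001011010110110 | 0 | 1
  49 | 00010010110101101101 | 0 | 1
  50 | 00100101101011011011 | 0 | 0
  51 | 01001011010110110110 | 0 | 1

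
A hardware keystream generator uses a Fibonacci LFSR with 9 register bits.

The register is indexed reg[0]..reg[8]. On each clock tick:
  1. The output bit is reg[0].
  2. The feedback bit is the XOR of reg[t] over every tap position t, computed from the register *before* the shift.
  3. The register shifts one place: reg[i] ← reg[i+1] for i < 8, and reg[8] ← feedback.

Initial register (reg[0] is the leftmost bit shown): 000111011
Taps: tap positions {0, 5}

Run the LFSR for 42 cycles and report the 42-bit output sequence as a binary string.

000111011101001111010100101000000101010101

step | reg (before) | out | fb
   0 | 000111011 | 0 | 1
   1 | 001110111 | 0 | 0
   2 | 011101110 | 0 | 1
   3 | 111011101 | 1 | 0
   4 | 110111010 | 1 | 0
   5 | 101110100 | 1 | 1
   6 | 011101001 | 0 | 1
   7 | 111010011 | 1 | 1
   8 | 110100111 | 1 | 1
   9 | 101001111 | 1 | 0
  10 | 010011110 | 0 | 1
  11 | 100111101 | 1 | 0
  12 | 001111010 | 0 | 1
  13 | 011110101 | 0 | 0
  14 | 111101010 | 1 | 0
  15 | 111010100 | 1 | 1
  16 | 110101001 | 1 | 0
  17 | 101010010 | 1 | 1
  18 | 010100101 | 0 | 0
  19 | 101001010 | 1 | 0
  20 | 010010100 | 0 | 0
  21 | 100101000 | 1 | 0
  22 | 001010000 | 0 | 0
  23 | 010100000 | 0 | 0
  24 | 101000000 | 1 | 1
  25 | 010000001 | 0 | 0
  26 | 100000010 | 1 | 1
  27 | 000000101 | 0 | 0
  28 | 000001010 | 0 | 1
  29 | 000010101 | 0 | 0
  30 | 000101010 | 0 | 1
  31 | 001010101 | 0 | 0
  32 | 010101010 | 0 | 1
  33 | 101010101 | 1 | 1
  34 | 010101011 | 0 | 1
  35 | 101010111 | 1 | 1
  36 | 010101111 | 0 | 1
  37 | 101011111 | 1 | 0
  38 | 010111110 | 0 | 1
  39 | 101111101 | 1 | 0
  40 | 011111010 | 0 | 1
  41 | 111110101 | 1 | 1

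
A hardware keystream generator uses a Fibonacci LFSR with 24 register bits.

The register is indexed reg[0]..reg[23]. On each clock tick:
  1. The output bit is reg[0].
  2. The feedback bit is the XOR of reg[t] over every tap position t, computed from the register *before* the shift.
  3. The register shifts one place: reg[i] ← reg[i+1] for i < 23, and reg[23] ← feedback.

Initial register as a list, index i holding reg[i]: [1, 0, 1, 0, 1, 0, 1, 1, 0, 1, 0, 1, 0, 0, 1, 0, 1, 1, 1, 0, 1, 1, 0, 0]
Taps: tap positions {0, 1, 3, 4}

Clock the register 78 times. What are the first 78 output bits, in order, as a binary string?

101010110101001011101100000100100100111010010101100000000100111001001010100001

tick  register→output (feedback)
  0  101010110101001011101100→1 (0)
  1  010101101010010111011000→0 (0)
  2  101011010100101110110000→1 (0)
  3  010110101001011101100000→0 (1)
  4  101101010010111011000001→1 (0)
  5  011010100101110110000010→0 (0)
  6  110101001011101100000100→1 (1)
  7  101010010111011000001001→1 (0)
  8  010100101110110000010010→0 (0)
  9  101001011101100000100100→1 (1)
 10  010010111011000001001001→0 (0)
 11  100101110110000010010010→1 (0)
 12  001011101100000100100100→0 (1)
 13  010111011000001001001001→0 (1)
 14  101110110000010010010011→1 (1)
 15  011101100000100100100111→0 (0)
 16  111011000001001001001110→1 (1)
 17  110110000010010010011101→1 (0)
 18  101100000100100100111010→1 (0)
 19  011000001001001001110100→0 (1)
 20  110000010010010011101001→1 (0)
 21  100000100100100111010010→1 (1)
 22  000001001001001110100101→0 (0)
 23  000010010010011101001010→0 (1)
 24  000100100100111010010101→0 (1)
 25  001001001001110100101011→0 (0)
 26  010010010011101001010110→0 (0)
 27  100100100111010010101100→1 (0)
 28  001001001110100101011000→0 (0)
 29  010010011101001010110000→0 (0)
 30  100100111010010101100000→1 (0)
 31  001001110100101011000000→0 (0)
 32  010011101001010110000000→0 (0)
 33  100111010010101100000000→1 (1)
 34  001110100101011000000001→0 (0)
 35  011101001010110000000010→0 (0)
 36  111010010101100000000100→1 (1)
 37  110100101011000000001001→1 (1)
 38  101001010110000000010011→1 (1)
 39  010010101100000000100111→0 (0)
 40  100101011000000001001110→1 (0)
 41  001010110000000010011100→0 (1)
 42  010101100000000100111001→0 (0)
 43  101011000000001001110010→1 (0)
 44  010110000000010011100100→0 (1)
 45  101100000000100111001001→1 (0)
 46  011000000001001110010010→0 (1)
 47  110000000010011100100101→1 (0)
 48  100000000100111001001010→1 (1)
 49  000000001001110010010101→0 (0)
 50  000000010011100100101010→0 (0)
 51  000000100111001001010100→0 (0)
 52  000001001110010010101000→0 (0)
 53  000010011100100101010000→0 (1)
 54  000100111001001010100001→0 (1)
 55  001001110010010101000011→0 (0)
 56  010011100100101010000110→0 (0)
 57  100111001001010100001100→1 (1)
 58  001110010010101000011001→0 (0)
 59  011100100101010000110010→0 (0)
 60  111001001010100001100100→1 (0)
 61  110010010101000011001000→1 (1)
 62  100100101010000110010001→1 (0)
 63  001001010100001100100010→0 (0)
 64  010010101000011001000100→0 (0)
 65  100101010000110010001000→1 (0)
 66  001010100001100100010000→0 (1)
 67  010101000011001000100001→0 (0)
 68  101010000110010001000010→1 (0)
 69  010100001100100010000100→0 (0)
 70  101000011001000100001000→1 (1)
 71  010000110010001000010001→0 (1)
 72  100001100100010000100011→1 (1)
 73  000011001000100001000111→0 (1)
 74  000110010001000010001111→0 (0)
 75  001100100010000100011110→0 (1)
 76  011001000100001000111101→0 (1)
 77  110010001000010001111011→1 (1)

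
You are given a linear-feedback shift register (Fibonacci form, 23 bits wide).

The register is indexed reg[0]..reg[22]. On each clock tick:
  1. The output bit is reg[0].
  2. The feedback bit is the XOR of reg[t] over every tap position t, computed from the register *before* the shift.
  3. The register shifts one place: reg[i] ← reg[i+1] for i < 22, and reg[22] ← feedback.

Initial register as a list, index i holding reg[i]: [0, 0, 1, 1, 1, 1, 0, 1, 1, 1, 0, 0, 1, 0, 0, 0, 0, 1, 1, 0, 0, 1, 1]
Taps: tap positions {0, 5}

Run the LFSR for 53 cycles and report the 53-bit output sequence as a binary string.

tick  register→output (feedback)
  0  00111101110010000110011→0 (1)
  1  01111011100100001100111→0 (0)
  2  11110111001000011001110→1 (0)
  3  11101110010000110011100→1 (0)
  4  11011100100001100111000→1 (0)
  5  10111001000011001110000→1 (1)
  6  01110010000110011100001→0 (0)
  7  11100100001100111000010→1 (0)
  8  11001000011001110000100→1 (1)
  9  10010000110011100001001→1 (1)
 10  00100001100111000010011→0 (0)
 11  01000011001110000100110→0 (0)
 12  10000110011100001001100→1 (0)
 13  00001100111000010011000→0 (1)
 14  00011001110000100110001→0 (0)
 15  00110011100001001100010→0 (0)
 16  01100111000010011000100→0 (1)
 17  11001110000100110001001→1 (0)
 18  10011100001001100010010→1 (0)
 19  00111000010011000100100→0 (0)
 20  01110000100110001001000→0 (0)
 21  11100001001100010010000→1 (1)
 22  11000010011000100100001→1 (1)
 23  10000100110001001000011→1 (0)
 24  00001001100010010000110→0 (0)
 25  00010011000100100001100→0 (0)
 26  00100110001001000011000→0 (1)
 27  01001100010010000110001→0 (1)
 28  10011000100100001100011→1 (1)
 29  00110001001000011000111→0 (0)
 30  01100010010000110001110→0 (0)
 31  11000100100001100011100→1 (0)
 32  10001001000011000111000→1 (1)
 33  00010010000110001110001→0 (0)
 34  00100100001100011100010→0 (1)
 35  01001000011000111000101→0 (0)
 36  10010000110001110001010→1 (1)
 37  00100001100011100010101→0 (0)
 38  01000011000111000101010→0 (0)
 39  10000110001110001010100→1 (0)
 40  00001100011100010101000→0 (1)
 41  00011000111000101010001→0 (0)
 42  00110001110001010100010→0 (0)
 43  01100011100010101000100→0 (0)
 44  11000111000101010001000→1 (0)
 45  10001110001010100010000→1 (0)
 46  00011100010101000100000→0 (1)
 47  00111000101010001000001→0 (0)
 48  01110001010100010000010→0 (0)
 49  11100010101000100000100→1 (1)
 50  11000101010001000001001→1 (0)
 51  10001010100010000010010→1 (1)
 52  00010101000100000100101→0 (1)

00111101110010000110011100001001100010010000110001110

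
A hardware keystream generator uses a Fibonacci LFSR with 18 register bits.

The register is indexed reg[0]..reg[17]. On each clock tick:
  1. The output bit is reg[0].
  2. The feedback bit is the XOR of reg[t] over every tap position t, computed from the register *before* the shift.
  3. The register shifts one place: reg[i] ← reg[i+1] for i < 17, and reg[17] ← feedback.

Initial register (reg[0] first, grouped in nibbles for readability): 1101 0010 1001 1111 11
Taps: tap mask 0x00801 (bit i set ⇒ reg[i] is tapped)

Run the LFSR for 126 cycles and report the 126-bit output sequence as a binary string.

step | reg (before) | out | fb
   0 | 110100101001111111 | 1 | 0
   1 | 101001010011111110 | 1 | 0
   2 | 010010100111111100 | 0 | 1
   3 | 100101001111111001 | 1 | 0
   4 | 001010011111110010 | 0 | 1
   5 | 010100111111100101 | 0 | 1
   6 | 101001111111001011 | 1 | 0
   7 | 010011111110010110 | 0 | 0
   8 | 100111111100101100 | 1 | 1
   9 | 001111111001011001 | 0 | 1
  10 | 011111110010110011 | 0 | 0
  11 | 111111100101100110 | 1 | 0
  12 | 111111001011001100 | 1 | 0
  13 | 111110010110011000 | 1 | 1
  14 | 111100101100110001 | 1 | 1
  15 | 111001011001100011 | 1 | 0
  16 | 110010110011000110 | 1 | 0
  17 | 100101100110001100 | 1 | 1
  18 | 001011001100011001 | 0 | 0
  19 | 010110011000110010 | 0 | 0
  20 | 101100110001100100 | 1 | 0
  21 | 011001100011001000 | 0 | 1
  22 | 110011000110010001 | 1 | 1
  23 | 100110001100100011 | 1 | 1
  24 | 001100011001000111 | 0 | 1
  25 | 011000110010001111 | 0 | 0
  26 | 110001100100011110 | 1 | 1
  27 | 100011001000111101 | 1 | 1
  28 | 000110010001111011 | 0 | 1
  29 | 001100100011110111 | 0 | 1
  30 | 011001000111101111 | 0 | 1
  31 | 110010001111011111 | 1 | 0
  32 | 100100011110111110 | 1 | 1
  33 | 001000111101111101 | 0 | 1
  34 | 010001111011111011 | 0 | 1
  35 | 100011110111110111 | 1 | 0
  36 | 000111101111101110 | 0 | 1
  37 | 001111011111011101 | 0 | 1
  38 | 011110111110111011 | 0 | 0
  39 | 111101111101110110 | 1 | 0
  40 | 111011111011101100 | 1 | 0
  41 | 110111110111011000 | 1 | 0
  42 | 101111101110110000 | 1 | 1
  43 | 011111011101100001 | 0 | 1
  44 | 111110111011000011 | 1 | 0
  45 | 111101110110000110 | 1 | 1
  46 | 111011101100001101 | 1 | 1
  47 | 110111011000011011 | 1 | 1
  48 | 101110110000110111 | 1 | 1
  49 | 011101100001101111 | 0 | 1
  50 | 111011000011011111 | 1 | 0
  51 | 110110000110111110 | 1 | 1
  52 | 101100001101111101 | 1 | 0
  53 | 011000011011111010 | 0 | 1
  54 | 110000110111110101 | 1 | 0
  55 | 100001101111101010 | 1 | 0
  56 | 000011011111010100 | 0 | 1
  57 | 000110111110101001 | 0 | 0
  58 | 001101111101010010 | 0 | 1
  59 | 011011111010100101 | 0 | 0
  60 | 110111110101001010 | 1 | 0
  61 | 101111101010010100 | 1 | 1
  62 | 011111010100101001 | 0 | 0
  63 | 111110101001010010 | 1 | 0
  64 | 111101010010100100 | 1 | 1
  65 | 111010100101001001 | 1 | 0
  66 | 110101001010010010 | 1 | 1
  67 | 101010010100100101 | 1 | 1
  68 | 010100101001001011 | 0 | 1
  69 | 101001010010010111 | 1 | 1
  70 | 010010100100101111 | 0 | 0
  71 | 100101001001011110 | 1 | 0
  72 | 001010010010111100 | 0 | 0
  73 | 010100100101111000 | 0 | 1
  74 | 101001001011110001 | 1 | 0
  75 | 010010010111100010 | 0 | 1
  76 | 100100101111000101 | 1 | 0
  77 | 001001011110001010 | 0 | 0
  78 | 010010111100010100 | 0 | 0
  79 | 100101111000101000 | 1 | 1
  80 | 001011110001010001 | 0 | 1
  81 | 010111100010100011 | 0 | 0
  82 | 101111000101000110 | 1 | 0
  83 | 011110001010001100 | 0 | 0
  84 | 111100010100011000 | 1 | 1
  85 | 111000101000110001 | 1 | 1
  86 | 110001010001100011 | 1 | 0
  87 | 100010100011000110 | 1 | 0
  88 | 000101000110001100 | 0 | 0
  89 | 001010001100011000 | 0 | 0
  90 | 010100011000110000 | 0 | 0
  91 | 101000110001100000 | 1 | 0
  92 | 010001100011000000 | 0 | 1
  93 | 100011000110000001 | 1 | 1
  94 | 000110001100000011 | 0 | 0
  95 | 001100011000000110 | 0 | 0
  96 | 011000110000001100 | 0 | 0
  97 | 110001100000011000 | 1 | 1
  98 | 100011000000110001 | 1 | 1
  99 | 000110000001100011 | 0 | 1
 100 | 001100000011000111 | 0 | 1
 101 | 011000000110001111 | 0 | 0
 102 | 110000001100011110 | 1 | 1
 103 | 100000011000111101 | 1 | 1
 104 | 000000110001111011 | 0 | 1
 105 | 000001100011110111 | 0 | 1
 106 | 000011000111101111 | 0 | 1
 107 | 000110001111011111 | 0 | 1
 108 | 001100011110111111 | 0 | 0
 109 | 011000111101111110 | 0 | 1
 110 | 110001111011111101 | 1 | 0
 111 | 100011110111111010 | 1 | 0
 112 | 000111101111110100 | 0 | 1
 113 | 001111011111101001 | 0 | 1
 114 | 011110111111010011 | 0 | 1
 115 | 111101111110100111 | 1 | 1
 116 | 111011111101001111 | 1 | 0
 117 | 110111111010011110 | 1 | 1
 118 | 101111110100111101 | 1 | 1
 119 | 011111101001111011 | 0 | 1
 120 | 111111010011110111 | 1 | 0
 121 | 111110100111101110 | 1 | 0
 122 | 111101001111011100 | 1 | 0
 123 | 111010011110111000 | 1 | 1
 124 | 110100111101110001 | 1 | 0
 125 | 101001111011100010 | 1 | 0

110100101001111111001011001100011001000111101111101110110000110111110101001010010010111100010100011000110000001100011110111111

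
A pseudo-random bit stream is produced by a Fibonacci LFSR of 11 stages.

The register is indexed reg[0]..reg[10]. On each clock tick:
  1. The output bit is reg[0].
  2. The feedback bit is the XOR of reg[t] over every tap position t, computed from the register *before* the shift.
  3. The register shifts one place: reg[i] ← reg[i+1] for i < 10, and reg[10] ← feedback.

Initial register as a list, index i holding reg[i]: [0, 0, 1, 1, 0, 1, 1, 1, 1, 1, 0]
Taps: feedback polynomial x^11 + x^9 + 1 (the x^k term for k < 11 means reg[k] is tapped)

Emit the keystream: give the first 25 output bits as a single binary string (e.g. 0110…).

0011011111010010011000101

step | reg (before) | out | fb
   0 | 00110111110 | 0 | 1
   1 | 01101111101 | 0 | 0
   2 | 11011111010 | 1 | 0
   3 | 10111110100 | 1 | 1
   4 | 01111101001 | 0 | 0
   5 | 11111010010 | 1 | 0
   6 | 11110100100 | 1 | 1
   7 | 11101001001 | 1 | 1
   8 | 11010010011 | 1 | 0
   9 | 10100100110 | 1 | 0
  10 | 01001001100 | 0 | 0
  11 | 10010011000 | 1 | 1
  12 | 00100110001 | 0 | 0
  13 | 01001100010 | 0 | 1
  14 | 10011000101 | 1 | 1
  15 | 00110001011 | 0 | 1
  16 | 01100010111 | 0 | 1
  17 | 11000101111 | 1 | 0
  18 | 10001011110 | 1 | 0
  19 | 00010111100 | 0 | 0
  20 | 00101111000 | 0 | 0
  21 | 01011110000 | 0 | 0
  22 | 10111100000 | 1 | 1
  23 | 01111000001 | 0 | 0
  24 | 11110000010 | 1 | 0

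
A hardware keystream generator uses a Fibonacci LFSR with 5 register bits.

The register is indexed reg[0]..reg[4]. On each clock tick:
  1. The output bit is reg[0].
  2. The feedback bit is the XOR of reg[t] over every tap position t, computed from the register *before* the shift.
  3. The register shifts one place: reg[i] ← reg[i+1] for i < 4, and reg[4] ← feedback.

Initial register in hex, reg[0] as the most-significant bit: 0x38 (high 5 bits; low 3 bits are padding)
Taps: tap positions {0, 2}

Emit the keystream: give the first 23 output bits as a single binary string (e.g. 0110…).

step | reg (before) | out | fb
   0 | 00111 | 0 | 1
   1 | 01111 | 0 | 1
   2 | 11111 | 1 | 0
   3 | 11110 | 1 | 0
   4 | 11100 | 1 | 0
   5 | 11000 | 1 | 1
   6 | 10001 | 1 | 1
   7 | 00011 | 0 | 0
   8 | 00110 | 0 | 1
   9 | 01101 | 0 | 1
  10 | 11011 | 1 | 1
  11 | 10111 | 1 | 0
  12 | 01110 | 0 | 1
  13 | 11101 | 1 | 0
  14 | 11010 | 1 | 1
  15 | 10101 | 1 | 0
  16 | 01010 | 0 | 0
  17 | 10100 | 1 | 0
  18 | 01000 | 0 | 0
  19 | 10000 | 1 | 1
  20 | 00001 | 0 | 0
  21 | 00010 | 0 | 0
  22 | 00100 | 0 | 1

00111110001101110101000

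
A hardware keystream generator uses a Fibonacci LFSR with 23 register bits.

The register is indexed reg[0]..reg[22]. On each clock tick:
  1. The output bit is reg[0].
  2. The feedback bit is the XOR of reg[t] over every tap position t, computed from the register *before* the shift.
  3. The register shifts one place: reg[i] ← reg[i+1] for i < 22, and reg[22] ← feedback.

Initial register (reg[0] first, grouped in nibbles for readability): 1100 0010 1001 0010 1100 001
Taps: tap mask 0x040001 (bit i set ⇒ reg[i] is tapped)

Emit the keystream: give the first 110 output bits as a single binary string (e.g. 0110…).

tick  register→output (feedback)
  0  11000010100100101100001→1 (1)
  1  10000101001001011000011→1 (1)
  2  00001010010010110000111→0 (0)
  3  00010100100101100001110→0 (0)
  4  00101001001011000011100→0 (1)
  5  01010010010110000111001→0 (1)
  6  10100100101100001110011→1 (0)
  7  01001001011000011100110→0 (0)
  8  10010010110000111001100→1 (1)
  9  00100101100001110011001→0 (1)
 10  01001011000011100110011→0 (1)
 11  10010110000111001100111→1 (1)
 12  00101100001110011001111→0 (0)
 13  01011000011100110011110→0 (1)
 14  10110000111001100111101→1 (0)
 15  01100001110011001111010→0 (1)
 16  11000011100110011110101→1 (0)
 17  10000111001100111101010→1 (1)
 18  00001110011001111010101→0 (1)
 19  00011100110011110101011→0 (0)
 20  00111001100111101010110→0 (1)
 21  01110011001111010101101→0 (0)
 22  11100110011110101011010→1 (0)
 23  11001100111101010110100→1 (0)
 24  10011001111010101101000→1 (1)
 25  00110011110101011010001→0 (1)
 26  01100111101010110100011→0 (0)
 27  11001111010101101000110→1 (1)
 28  10011110101011010001101→1 (1)
 29  00111101010110100011011→0 (1)
 30  01111010101101000110111→0 (1)
 31  11110101011010001101111→1 (1)
 32  11101010110100011011111→1 (0)
 33  11010101101000110111110→1 (0)
 34  10101011010001101111100→1 (0)
 35  01010110100011011111000→0 (1)
 36  10101101000110111110001→1 (0)
 37  01011010001101111100010→0 (0)
 38  10110100011011111000100→1 (1)
 39  01101000110111110001001→0 (0)
 40  11010001101111100010010→1 (0)
 41  10100011011111000100100→1 (1)
 42  01000110111110001001001→0 (0)
 43  10001101111100010010010→1 (0)
 44  00011011111000100100100→0 (0)
 45  00110111110001001001000→0 (0)
 46  01101111100010010010000→0 (1)
 47  11011111000100100100001→1 (1)
 48  10111110001001001000011→1 (1)
 49  01111100010010010000111→0 (0)
 50  11111000100100100001110→1 (1)
 51  11110001001001000011101→1 (0)
 52  11100010010010000111010→1 (0)
 53  11000100100100001110100→1 (0)
 54  10001001001000011101000→1 (1)
 55  00010010010000111010001→0 (1)
 56  00100100100001110100011→0 (0)
 57  01001001000011101000110→0 (0)
 58  10010010000111010001100→1 (1)
 59  00100100001110100011001→0 (1)
 60  01001000011101000110011→0 (1)
 61  10010000111010001100111→1 (1)
 62  00100001110100011001111→0 (0)
 63  01000011101000110011110→0 (1)
 64  10000111010001100111101→1 (0)
 65  00001110100011001111010→0 (1)
 66  00011101000110011110101→0 (1)
 67  00111010001100111101011→0 (0)
 68  01110100011001111010110→0 (1)
 69  11101000110011110101101→1 (1)
 70  11010001100111101011011→1 (0)
 71  10100011001111010110110→1 (0)
 72  01000110011110101101100→0 (0)
 73  10001100111101011011000→1 (0)
 74  00011001111010110110000→0 (1)
 75  00110011110101101100001→0 (0)
 76  01100111101011011000010→0 (0)
 77  11001111010110110000100→1 (1)
 78  10011110101101100001001→1 (1)
 79  00111101011011000010011→0 (1)
 80  01111010110110000100111→0 (0)
 81  11110101101100001001110→1 (1)
 82  11101011011000010011101→1 (0)
 83  11010110110000100111010→1 (0)
 84  10101101100001001110100→1 (0)
 85  01011011000010011101000→0 (0)
 86  10110110000100111010000→1 (0)
 87  01101100001001110100000→0 (0)
 88  11011000010011101000000→1 (1)
 89  10110000100111010000001→1 (1)
 90  01100001001110100000011→0 (0)
 91  11000010011101000000110→1 (1)
 92  10000100111010000001101→1 (1)
 93  00001001110100000011011→0 (1)
 94  00010011101000000110111→0 (1)
 95  00100111010000001101111→0 (0)
 96  01001110100000011011110→0 (1)
 97  10011101000000110111101→1 (0)
 98  00111010000001101111010→0 (1)
 99  01110100000011011110101→0 (1)
100  11101000000110111101011→1 (1)
101  11010000001101111010111→1 (0)
102  10100000011011110101110→1 (1)
103  01000000110111101011101→0 (1)
104  10000001101111010111011→1 (0)
105  00000011011110101110110→0 (1)
106  00000110111101011101101→0 (0)
107  00001101111010111011010→0 (1)
108  00011011110101110110101→0 (1)
109  00110111101011101101011→0 (0)

11000010100100101100001110011001111010101101000110111110001001001000011101000110011110101101100001001110100000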